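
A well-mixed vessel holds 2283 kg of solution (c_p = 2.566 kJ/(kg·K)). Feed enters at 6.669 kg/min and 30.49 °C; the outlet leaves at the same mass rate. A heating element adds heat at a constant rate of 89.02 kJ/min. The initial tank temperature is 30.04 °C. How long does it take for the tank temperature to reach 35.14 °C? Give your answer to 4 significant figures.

796.3 min

Energy balance: M c_p dT/dt = ṁ c_p (T_in − T) + 89.02.
τ = M/ṁ = 342.330 min; T_ss = T_in + Q̇/(ṁ c_p) = 35.6920 °C.
T(t) = T_ss + (T₀ − T_ss) e^(−t/τ). Set T = 35.14:
e^(−t/τ) = (35.14 − 35.6920)/(30.04 − 35.6920) = 0.0976643
t = −342.330 · ln(0.0976643) = 796.335 min.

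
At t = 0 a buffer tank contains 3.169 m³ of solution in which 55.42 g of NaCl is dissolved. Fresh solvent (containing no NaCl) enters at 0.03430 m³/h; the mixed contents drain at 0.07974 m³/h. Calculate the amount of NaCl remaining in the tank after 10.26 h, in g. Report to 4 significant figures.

Let m(t) be the amount of NaCl. Volume: V(t) = V₀ + (Q_in − Q_out) t = 3.169 − 0.0454400 t; V(10.26) = 2.70279 m³.
Species balance (pure solvent in): dm/dt = −Q_out · m/V(t).
Separate: dm/m = −Q_out dt/V(t) ⇒ ln(m/m₀) = −(Q_out/(Q_in−Q_out)) ln(V/V₀).
m = m₀ (V₀/V)^(Q_out/(Q_in−Q_out)) = 55.42 × (3.169/2.70279)^(-1.75484) = 41.9168 g.

41.92 g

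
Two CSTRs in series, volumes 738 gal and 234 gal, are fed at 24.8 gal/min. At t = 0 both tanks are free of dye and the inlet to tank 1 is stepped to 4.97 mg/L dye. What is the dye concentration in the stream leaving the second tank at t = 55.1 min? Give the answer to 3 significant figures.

Time constants: τᵢ = Vᵢ/Q for each well-mixed tank.
τ₁ = 738/24.8 = 29.758 min; τ₂ = 234/24.8 = 9.4355 min.
Tank 1: C₁ = C_in(1 − e^(−t/τ₁)). Tank 2 (τ₁ ≠ τ₂): C₂ = C_in[1 − (τ₁ e^(−t/τ₁) − τ₂ e^(−t/τ₂))/(τ₁ − τ₂)].
At t = 55.1: e^(−t/τ₁) = 0.15699, e^(−t/τ₂) = 0.0029098.
C₂ = 4.97·[1 − (29.758·0.15699 − 9.4355·0.0029098)/(20.323)] = 4.97·0.77148 = 3.8342 mg/L.

3.83 mg/L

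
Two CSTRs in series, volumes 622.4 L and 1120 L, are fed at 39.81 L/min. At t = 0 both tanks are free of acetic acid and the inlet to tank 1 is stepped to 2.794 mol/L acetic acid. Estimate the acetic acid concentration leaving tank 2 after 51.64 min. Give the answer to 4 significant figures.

Each tank obeys Vᵢ dCᵢ/dt = Q(Cᵢ₋₁ − Cᵢ), so τᵢ = Vᵢ/Q.
τ₁ = 622.4/39.81 = 15.6343 min; τ₂ = 1120/39.81 = 28.1336 min.
Tank 1: C₁ = C_in(1 − e^(−t/τ₁)). Tank 2 (τ₁ ≠ τ₂): C₂ = C_in[1 − (τ₁ e^(−t/τ₁) − τ₂ e^(−t/τ₂))/(τ₁ − τ₂)].
At t = 51.64: e^(−t/τ₁) = 0.0367726, e^(−t/τ₂) = 0.159530.
C₂ = 2.794·[1 − (15.6343·0.0367726 − 28.1336·0.159530)/(-12.4994)] = 2.794·0.686925 = 1.91927 mol/L.

1.919 mol/L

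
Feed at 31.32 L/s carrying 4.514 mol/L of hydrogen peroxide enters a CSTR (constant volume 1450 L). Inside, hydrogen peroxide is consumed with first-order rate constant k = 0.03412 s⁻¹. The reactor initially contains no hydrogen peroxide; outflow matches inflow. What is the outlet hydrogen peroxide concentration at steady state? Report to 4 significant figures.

Species balance: V dC/dt = Q C_in − Q C − k V C.
At steady state: 0 = Q C_in − (Q + kV) C_ss, so C_ss = Q C_in/(Q + kV).
C_ss = 31.32·4.514/(31.32 + 0.03412·1450) = 141.378/80.7940 = 1.74986 mol/L.

1.750 mol/L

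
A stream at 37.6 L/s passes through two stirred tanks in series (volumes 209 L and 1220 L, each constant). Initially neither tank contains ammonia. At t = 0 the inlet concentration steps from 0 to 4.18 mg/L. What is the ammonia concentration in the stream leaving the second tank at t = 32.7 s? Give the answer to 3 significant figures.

2.34 mg/L

Time constants: τᵢ = Vᵢ/Q for each well-mixed tank.
τ₁ = 209/37.6 = 5.5585 s; τ₂ = 1220/37.6 = 32.447 s.
Solving the cascade with C₁(0)=C₂(0)=0 gives C₂(t) = C_in[1 − (τ₁ e^(−t/τ₁) − τ₂ e^(−t/τ₂))/(τ₁ − τ₂)].
At t = 32.7: e^(−t/τ₁) = 0.0027868, e^(−t/τ₂) = 0.36502.
C₂ = 4.18·[1 − (5.5585·0.0027868 − 32.447·0.36502)/(-26.888)] = 4.18·0.56010 = 2.3412 mg/L.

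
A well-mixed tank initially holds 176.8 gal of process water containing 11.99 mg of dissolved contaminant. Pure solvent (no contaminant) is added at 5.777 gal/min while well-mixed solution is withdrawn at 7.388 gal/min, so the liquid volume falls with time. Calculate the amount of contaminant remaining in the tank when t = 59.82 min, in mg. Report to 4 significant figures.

0.3237 mg

Let m(t) be the amount of contaminant. Volume: V(t) = V₀ + (Q_in − Q_out) t = 176.8 − 1.61100 t; V(59.82) = 80.4300 gal.
Solute balance: dm/dt = 0 − Q_out C = −Q_out m/V(t).
dm/m = −Q_out dt/(V₀ − 1.61100 t); integrating gives ln(m/m₀) = −(Q_out/(Q_in−Q_out)) ln(V/V₀).
m = m₀ (V₀/V)^(Q_out/(Q_in−Q_out)) = 11.99 × (176.8/80.4300)^(-4.58597) = 0.323685 mg.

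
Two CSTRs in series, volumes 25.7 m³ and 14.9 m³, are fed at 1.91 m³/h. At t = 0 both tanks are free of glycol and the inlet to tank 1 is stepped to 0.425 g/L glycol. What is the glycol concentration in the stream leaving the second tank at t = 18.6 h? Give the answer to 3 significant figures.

Species balance on tank i: dCᵢ/dt = (Cᵢ₋₁ − Cᵢ)/τᵢ with τᵢ = Vᵢ/Q.
τ₁ = 25.7/1.91 = 13.455 h; τ₂ = 14.9/1.91 = 7.8010 h.
Solving the cascade with C₁(0)=C₂(0)=0 gives C₂(t) = C_in[1 − (τ₁ e^(−t/τ₁) − τ₂ e^(−t/τ₂))/(τ₁ − τ₂)].
At t = 18.6: e^(−t/τ₁) = 0.25099, e^(−t/τ₂) = 0.092154.
C₂ = 0.425·[1 − (13.455·0.25099 − 7.8010·0.092154)/(5.6545)] = 0.425·0.52987 = 0.22519 g/L.

0.225 g/L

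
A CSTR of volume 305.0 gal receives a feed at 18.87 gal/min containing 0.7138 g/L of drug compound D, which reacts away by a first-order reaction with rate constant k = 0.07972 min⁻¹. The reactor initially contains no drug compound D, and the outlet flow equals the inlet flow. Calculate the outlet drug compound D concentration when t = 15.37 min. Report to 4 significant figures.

Accumulation = in − out − consumed: V dC/dt = Q C_in − Q C − k V C.
dC/dt = (Q/V) C_in − (Q/V + k) C; effective rate a = Q/V + k = 0.0618689 + 0.07972 = 0.141589 min⁻¹.
C_ss = Q C_in/(Q + kV) = 0.311903 g/L; C(t) = C_ss + (C₀ − C_ss) e^(−a t).
C(15.37) = 0.311903 + (-0.311903)·e^(−0.141589·15.37) = 0.311903 + (-0.311903)·0.113470 = 0.276511 g/L.

0.2765 g/L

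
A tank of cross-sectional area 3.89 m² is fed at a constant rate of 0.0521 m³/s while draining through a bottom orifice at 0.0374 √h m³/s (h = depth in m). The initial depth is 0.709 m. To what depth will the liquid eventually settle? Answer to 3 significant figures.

1.94 m

Accumulation of liquid (constant cross-section A): A dh/dt = Q_in − 0.0374 √h. At steady state dh/dt = 0:
Q_in = 0.0374 √h_ss ⇒ √h_ss = 0.0521/0.0374 = 1.3930.
h_ss = 1.3930² = 1.9406 m. (Since h₀ = 0.709 m < h_ss, the level will rise toward this value.)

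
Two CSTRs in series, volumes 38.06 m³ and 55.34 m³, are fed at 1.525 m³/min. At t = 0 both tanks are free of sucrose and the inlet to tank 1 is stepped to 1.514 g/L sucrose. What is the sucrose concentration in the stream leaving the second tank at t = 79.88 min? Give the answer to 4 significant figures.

1.113 g/L

Species balance on tank i: dCᵢ/dt = (Cᵢ₋₁ − Cᵢ)/τᵢ with τᵢ = Vᵢ/Q.
τ₁ = 38.06/1.525 = 24.9574 min; τ₂ = 55.34/1.525 = 36.2885 min.
Solving the cascade with C₁(0)=C₂(0)=0 gives C₂(t) = C_in[1 − (τ₁ e^(−t/τ₁) − τ₂ e^(−t/τ₂))/(τ₁ − τ₂)].
At t = 79.88: e^(−t/τ₁) = 0.0407354, e^(−t/τ₂) = 0.110665.
C₂ = 1.514·[1 − (24.9574·0.0407354 − 36.2885·0.110665)/(-11.3311)] = 1.514·0.735312 = 1.11326 g/L.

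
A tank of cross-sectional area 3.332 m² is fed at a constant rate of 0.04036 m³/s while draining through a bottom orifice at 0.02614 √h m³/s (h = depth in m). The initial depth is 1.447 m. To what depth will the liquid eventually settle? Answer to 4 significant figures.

Level balance: A dh/dt = 0.04036 − 0.02614 √h. Setting dh/dt = 0:
Q_in = 0.02614 √h_ss ⇒ √h_ss = 0.04036/0.02614 = 1.54399.
h_ss = 1.54399² = 2.38392 m. (Since h₀ = 1.447 m < h_ss, the level will rise toward this value.)

2.384 m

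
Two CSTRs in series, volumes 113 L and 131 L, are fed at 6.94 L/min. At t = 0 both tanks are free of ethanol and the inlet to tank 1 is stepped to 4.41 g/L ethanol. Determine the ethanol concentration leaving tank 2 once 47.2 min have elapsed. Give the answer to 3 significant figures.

3.30 g/L

Each tank obeys Vᵢ dCᵢ/dt = Q(Cᵢ₋₁ − Cᵢ), so τᵢ = Vᵢ/Q.
τ₁ = 113/6.94 = 16.282 min; τ₂ = 131/6.94 = 18.876 min.
Solving the cascade with C₁(0)=C₂(0)=0 gives C₂(t) = C_in[1 − (τ₁ e^(−t/τ₁) − τ₂ e^(−t/τ₂))/(τ₁ − τ₂)].
At t = 47.2: e^(−t/τ₁) = 0.055088, e^(−t/τ₂) = 0.082042.
C₂ = 4.41·[1 − (16.282·0.055088 − 18.876·0.082042)/(-2.5937)] = 4.41·0.74874 = 3.3019 g/L.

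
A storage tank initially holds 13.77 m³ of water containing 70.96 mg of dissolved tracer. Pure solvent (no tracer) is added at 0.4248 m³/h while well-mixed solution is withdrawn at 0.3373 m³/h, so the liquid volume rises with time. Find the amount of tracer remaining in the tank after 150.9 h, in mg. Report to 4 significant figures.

5.313 mg

Let m(t) be the amount of tracer. Volume: V(t) = V₀ + (Q_in − Q_out) t = 13.77 + 0.0875000 t; V(150.9) = 26.9738 m³.
Species balance (pure solvent in): dm/dt = −Q_out · m/V(t).
dm/m = −Q_out dt/(V₀ + 0.0875000 t); integrating gives ln(m/m₀) = −(Q_out/(Q_in−Q_out)) ln(V/V₀).
m = m₀ (V₀/V)^(Q_out/(Q_in−Q_out)) = 70.96 × (13.77/26.9738)^(3.85486) = 5.31333 mg.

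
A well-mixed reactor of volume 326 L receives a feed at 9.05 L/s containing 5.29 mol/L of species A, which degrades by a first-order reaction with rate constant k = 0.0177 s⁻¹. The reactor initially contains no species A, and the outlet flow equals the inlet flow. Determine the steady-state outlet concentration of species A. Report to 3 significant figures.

3.23 mol/L

Accumulation = in − out − consumed: V dC/dt = Q C_in − Q C − k V C.
At steady state: 0 = Q C_in − (Q + kV) C_ss, so C_ss = Q C_in/(Q + kV).
C_ss = 9.05·5.29/(9.05 + 0.0177·326) = 47.875/14.820 = 3.2304 mol/L.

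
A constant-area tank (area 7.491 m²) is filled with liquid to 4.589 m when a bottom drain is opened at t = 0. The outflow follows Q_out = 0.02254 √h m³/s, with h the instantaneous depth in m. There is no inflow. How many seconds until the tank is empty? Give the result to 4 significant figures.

1424 s

With no inflow, A dh/dt = −0.02254 √h.
∫ h^(−1/2) dh = −(0.02254/A) ∫ dt, giving 2√h = 2√h₀ − (0.02254/A) t.
Set h = 0: 2√h₀ = (0.02254/A) t_empty ⇒ t_empty = 2A√h₀/0.02254.
t_empty = 2·7.491·√4.589/0.02254 = 14.9820·2.14220/0.02254 = 1423.88 s.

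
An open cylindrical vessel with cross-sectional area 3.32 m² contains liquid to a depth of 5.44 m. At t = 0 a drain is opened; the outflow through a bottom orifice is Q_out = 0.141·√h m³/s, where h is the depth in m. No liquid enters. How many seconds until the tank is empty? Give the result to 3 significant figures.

With no inflow, A dh/dt = −0.141 √h.
This is separable: 2 d(√h)/dt = −0.141/A, so √h = √h₀ − (0.141/(2A)) t.
Set h = 0: 2√h₀ = (0.141/A) t_empty ⇒ t_empty = 2A√h₀/0.141.
t_empty = 2·3.32·√5.44/0.141 = 6.6400·2.3324/0.141 = 109.84 s.

110 s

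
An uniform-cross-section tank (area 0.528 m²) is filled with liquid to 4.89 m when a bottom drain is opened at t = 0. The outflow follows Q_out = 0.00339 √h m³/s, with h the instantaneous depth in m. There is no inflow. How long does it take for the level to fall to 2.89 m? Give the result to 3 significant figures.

With no inflow, A dh/dt = −0.00339 √h.
∫ h^(−1/2) dh = −(0.00339/A) ∫ dt, giving 2√h = 2√h₀ − (0.00339/A) t.
t = 2A(√h₀ − √h)/0.00339 = 2·0.528·(√4.89 − √2.89)/0.00339
  = 1.0560 × (2.2113 − 1.7000) / 0.00339 = 159.28 s.

159 s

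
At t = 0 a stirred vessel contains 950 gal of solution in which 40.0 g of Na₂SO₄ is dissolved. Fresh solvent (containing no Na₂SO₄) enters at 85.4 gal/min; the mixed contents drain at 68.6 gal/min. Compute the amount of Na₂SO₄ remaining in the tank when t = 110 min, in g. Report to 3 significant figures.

0.486 g

Let m(t) be the amount of Na₂SO₄. Volume: V(t) = V₀ + (Q_in − Q_out) t = 950 + 16.800 t; V(110) = 2798.0 gal.
No Na₂SO₄ enters, so dm/dt = −Q_out · (m/V).
dm/m = −Q_out dt/(V₀ + 16.800 t); integrating gives ln(m/m₀) = −(Q_out/(Q_in−Q_out)) ln(V/V₀).
m = m₀ (V₀/V)^(Q_out/(Q_in−Q_out)) = 40.0 × (950/2798.0)^(4.0833) = 0.48581 g.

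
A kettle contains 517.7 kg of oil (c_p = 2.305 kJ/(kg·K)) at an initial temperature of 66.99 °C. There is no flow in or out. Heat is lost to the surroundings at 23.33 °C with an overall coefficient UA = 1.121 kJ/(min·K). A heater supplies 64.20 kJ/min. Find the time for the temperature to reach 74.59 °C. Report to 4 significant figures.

870.1 min

M c_p dT/dt = −UA(T − T_amb) + Q̇.
τ = M c_p/UA = 1064.49 min; T_ss = T_amb + Q̇/UA = 23.33 + 64.20/1.121 = 80.6003 °C.
T(t) = T_ss + (T₀ − T_ss)e^(−t/τ); set T = 74.59:
t = −τ ln[(T − T_ss)/(T₀ − T_ss)] = −1064.49 · ln(0.441599) = 870.068 min.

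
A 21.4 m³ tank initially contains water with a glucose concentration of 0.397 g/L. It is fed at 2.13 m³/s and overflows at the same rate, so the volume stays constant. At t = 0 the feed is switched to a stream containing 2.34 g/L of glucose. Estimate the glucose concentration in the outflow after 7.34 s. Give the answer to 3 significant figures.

1.40 g/L

Species balance on the tank: V dC/dt = Q(C_in − C).
Rewrite as dC/dt + C/τ = C_in/τ, τ = V/Q = 10.047 s.
This is linear first-order; C(t) = C_in + (C₀ − C_in) e^(−t/τ).
C(7.34) = 2.34 + (0.397 − 2.34)·e^(−7.34/10.047) = 2.34 + (-1.9430)·0.48163 = 1.4042 g/L.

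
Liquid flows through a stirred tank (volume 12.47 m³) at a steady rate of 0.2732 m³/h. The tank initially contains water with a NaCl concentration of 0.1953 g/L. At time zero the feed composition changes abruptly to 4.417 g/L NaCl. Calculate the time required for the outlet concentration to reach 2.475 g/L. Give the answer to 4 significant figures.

35.44 h

Species balance: V dC/dt = Q(C_in − C) ⇒ τ = V/Q = 45.6442 h.
C(t) = C_in + (C₀ − C_in) e^(−t/τ). Set C = 2.475 and solve for t:
e^(−t/τ) = (C − C_in)/(C₀ − C_in) = (2.475 − 4.417)/(0.1953 − 4.417) = 0.460004
t = −τ ln(…) = 45.6442 × 0.776520 = 35.4436 h.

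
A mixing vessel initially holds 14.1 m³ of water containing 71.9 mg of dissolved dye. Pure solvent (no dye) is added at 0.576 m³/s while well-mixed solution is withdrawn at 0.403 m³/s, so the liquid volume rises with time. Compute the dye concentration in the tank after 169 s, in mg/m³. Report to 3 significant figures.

0.121 mg/m³

Total volume: dV/dt = Q_in − Q_out = 0.17300 m³/s, so V(t) = 14.1 + 0.17300 t and V(169) = 43.337 m³.
No dye enters, so dm/dt = −Q_out · (m/V).
Separate: dm/m = −Q_out dt/V(t) ⇒ ln(m/m₀) = −(Q_out/(Q_in−Q_out)) ln(V/V₀).
m = m₀ (V₀/V)^(Q_out/(Q_in−Q_out)) = 71.9 × (14.1/43.337)^(2.3295) = 5.2575 mg.
C = m/V = 5.2575/43.337 = 0.12132 mg/m³.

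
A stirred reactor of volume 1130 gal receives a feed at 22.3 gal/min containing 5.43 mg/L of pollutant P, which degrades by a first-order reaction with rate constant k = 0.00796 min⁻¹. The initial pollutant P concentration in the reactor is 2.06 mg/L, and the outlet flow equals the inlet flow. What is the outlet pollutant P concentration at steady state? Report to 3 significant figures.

3.87 mg/L

V dC/dt = Q(C_in − C) − k V C.
Steady state (dC/dt = 0): C_ss = Q C_in/(Q + kV) = C_in/(1 + kV/Q).
C_ss = 22.3·5.43/(22.3 + 0.00796·1130) = 121.09/31.295 = 3.8693 mg/L.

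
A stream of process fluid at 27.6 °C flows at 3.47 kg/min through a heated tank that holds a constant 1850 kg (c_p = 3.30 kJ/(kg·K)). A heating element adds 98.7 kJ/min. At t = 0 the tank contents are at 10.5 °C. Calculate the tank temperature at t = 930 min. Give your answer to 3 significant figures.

31.7 °C

Heat balance on the well-mixed liquid: M c_p dT/dt = ṁ c_p (T_in − T) + 98.7.
τ = M/ṁ = 533.14 min; T_ss = T_in + Q̇/(ṁ c_p) = 27.6 + 98.7/(3.47·3.30) = 36.219 °C.
This is linear first-order; T(t) = T_ss + (T₀ − T_ss) e^(−t/τ).
T(930) = 36.219 + (-25.719)·e^(−930/533.14) = 36.219 + (-25.719)·0.17475 = 31.725 °C.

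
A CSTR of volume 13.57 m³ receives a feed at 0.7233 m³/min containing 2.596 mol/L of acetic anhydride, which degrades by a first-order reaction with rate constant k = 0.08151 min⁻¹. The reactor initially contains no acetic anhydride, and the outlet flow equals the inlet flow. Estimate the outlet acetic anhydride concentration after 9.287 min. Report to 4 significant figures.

V dC/dt = Q(C_in − C) − k V C.
dC/dt = (Q/V) C_in − (Q/V + k) C; effective rate a = Q/V + k = 0.0533014 + 0.08151 = 0.134811 min⁻¹.
C_ss = Q C_in/(Q + kV) = 1.02640 mol/L; C(t) = C_ss + (C₀ − C_ss) e^(−a t).
C(9.287) = 1.02640 + (-1.02640)·e^(−0.134811·9.287) = 1.02640 + (-1.02640)·0.285934 = 0.732917 mol/L.

0.7329 mol/L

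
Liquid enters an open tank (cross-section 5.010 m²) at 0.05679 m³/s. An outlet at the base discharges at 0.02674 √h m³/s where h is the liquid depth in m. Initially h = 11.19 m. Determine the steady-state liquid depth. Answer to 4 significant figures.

Level balance: A dh/dt = 0.05679 − 0.02674 √h. Setting dh/dt = 0:
Q_in = 0.02674 √h_ss ⇒ √h_ss = 0.05679/0.02674 = 2.12378.
h_ss = 2.12378² = 4.51046 m. (Since h₀ = 11.19 m > h_ss, the level will fall toward this value.)

4.510 m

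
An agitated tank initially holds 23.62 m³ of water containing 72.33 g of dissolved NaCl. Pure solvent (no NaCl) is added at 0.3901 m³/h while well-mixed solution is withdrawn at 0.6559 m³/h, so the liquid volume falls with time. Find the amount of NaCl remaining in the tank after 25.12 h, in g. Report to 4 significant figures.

Total volume: dV/dt = Q_in − Q_out = -0.265800 m³/h, so V(t) = 23.62 − 0.265800 t and V(25.12) = 16.9431 m³.
Species balance (pure solvent in): dm/dt = −Q_out · m/V(t).
Separate: dm/m = −Q_out dt/V(t) ⇒ ln(m/m₀) = −(Q_out/(Q_in−Q_out)) ln(V/V₀).
m = m₀ (V₀/V)^(Q_out/(Q_in−Q_out)) = 72.33 × (23.62/16.9431)^(-2.46764) = 31.8617 g.

31.86 g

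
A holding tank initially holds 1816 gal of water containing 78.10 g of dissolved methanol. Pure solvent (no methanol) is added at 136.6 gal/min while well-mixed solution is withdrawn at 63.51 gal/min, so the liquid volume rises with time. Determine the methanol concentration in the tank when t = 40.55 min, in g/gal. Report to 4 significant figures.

Total volume: dV/dt = Q_in − Q_out = 73.0900 gal/min, so V(t) = 1816 + 73.0900 t and V(40.55) = 4779.80 gal.
Solute balance: dm/dt = 0 − Q_out C = −Q_out m/V(t).
Separate: dm/m = −Q_out dt/V(t) ⇒ ln(m/m₀) = −(Q_out/(Q_in−Q_out)) ln(V/V₀).
m = m₀ (V₀/V)^(Q_out/(Q_in−Q_out)) = 78.10 × (1816/4779.80)^(0.868929) = 33.6857 g.
C = m/V = 33.6857/4779.80 = 0.00704751 g/gal.

0.007048 g/gal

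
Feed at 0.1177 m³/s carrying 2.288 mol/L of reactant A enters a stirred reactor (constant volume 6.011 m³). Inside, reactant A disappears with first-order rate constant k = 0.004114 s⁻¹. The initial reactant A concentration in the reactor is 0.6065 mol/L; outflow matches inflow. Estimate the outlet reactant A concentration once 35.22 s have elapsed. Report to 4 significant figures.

1.333 mol/L

Accumulation = in − out − consumed: V dC/dt = Q C_in − Q C − k V C.
dC/dt = (Q/V) C_in − (Q/V + k) C; effective rate a = Q/V + k = 0.0195808 + 0.004114 = 0.0236948 s⁻¹.
C_ss = Q C_in/(Q + kV) = 1.89075 mol/L; C(t) = C_ss + (C₀ − C_ss) e^(−a t).
C(35.22) = 1.89075 + (-1.28425)·e^(−0.0236948·35.22) = 1.89075 + (-1.28425)·0.434079 = 1.33328 mol/L.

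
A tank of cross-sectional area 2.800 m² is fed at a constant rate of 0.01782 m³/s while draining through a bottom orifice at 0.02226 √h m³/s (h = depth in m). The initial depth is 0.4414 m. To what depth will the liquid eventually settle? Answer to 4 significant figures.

Level balance: A dh/dt = 0.01782 − 0.02226 √h. Setting dh/dt = 0:
Q_in = 0.02226 √h_ss ⇒ √h_ss = 0.01782/0.02226 = 0.800539.
h_ss = 0.800539² = 0.640863 m. (Since h₀ = 0.4414 m < h_ss, the level will rise toward this value.)

0.6409 m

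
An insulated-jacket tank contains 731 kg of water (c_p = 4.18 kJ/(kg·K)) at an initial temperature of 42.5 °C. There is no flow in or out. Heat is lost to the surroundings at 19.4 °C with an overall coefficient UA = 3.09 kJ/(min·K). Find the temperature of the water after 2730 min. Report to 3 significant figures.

Unsteady energy balance on the tank contents: M c_p dT/dt = −UA(T − T_amb).
dT/dt = (T_ss − T)/τ with T_ss = T_amb = 19.400 °C, τ = M c_p/UA = 731·4.18/3.09 = 988.86 min.
Solution: T(t) = T_ss + (T₀ − T_ss) e^(−t/τ).
T(2730) = 19.400 + (23.100)·0.063244 = 20.861 °C.

20.9 °C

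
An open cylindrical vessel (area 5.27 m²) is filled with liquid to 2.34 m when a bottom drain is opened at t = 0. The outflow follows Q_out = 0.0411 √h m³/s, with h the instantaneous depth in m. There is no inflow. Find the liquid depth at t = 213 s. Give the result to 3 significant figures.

With no inflow, A dh/dt = −0.0411 √h.
This is separable: 2 d(√h)/dt = −0.0411/A, so √h = √h₀ − (0.0411/(2A)) t.
√h = √2.34 − 0.0411·213/(2·5.27) = 1.5297 − 0.83058 = 0.69913.
h = 0.69913² = 0.48878 m.

0.489 m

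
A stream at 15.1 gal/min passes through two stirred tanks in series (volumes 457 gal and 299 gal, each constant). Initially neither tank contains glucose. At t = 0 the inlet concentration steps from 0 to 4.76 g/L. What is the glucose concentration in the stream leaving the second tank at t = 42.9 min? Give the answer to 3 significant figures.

2.46 g/L

Each tank obeys Vᵢ dCᵢ/dt = Q(Cᵢ₋₁ − Cᵢ), so τᵢ = Vᵢ/Q.
τ₁ = 457/15.1 = 30.265 min; τ₂ = 299/15.1 = 19.801 min.
Tank 1: C₁ = C_in(1 − e^(−t/τ₁)). Tank 2 (τ₁ ≠ τ₂): C₂ = C_in[1 − (τ₁ e^(−t/τ₁) − τ₂ e^(−t/τ₂))/(τ₁ − τ₂)].
At t = 42.9: e^(−t/τ₁) = 0.24232, e^(−t/τ₂) = 0.11458.
C₂ = 4.76·[1 − (30.265·0.24232 − 19.801·0.11458)/(10.464)] = 4.76·0.51593 = 2.4558 g/L.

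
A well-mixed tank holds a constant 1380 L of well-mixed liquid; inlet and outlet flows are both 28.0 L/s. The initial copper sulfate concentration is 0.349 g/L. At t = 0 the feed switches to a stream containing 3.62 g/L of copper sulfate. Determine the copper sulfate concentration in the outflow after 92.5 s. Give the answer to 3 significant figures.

3.12 g/L

Unsteady species balance (constant V, well mixed): V dC/dt = Q(C_in − C).
So dC/dt = (C_in − C)/τ with τ = V/Q = 1380/28.0 = 49.286 s.
Solution: C(t) = C_in + (C₀ − C_in) e^(−t/τ).
C(92.5) = 3.62 + (0.349 − 3.62)·e^(−92.5/49.286) = 3.62 + (-3.2710)·0.15308 = 3.1193 g/L.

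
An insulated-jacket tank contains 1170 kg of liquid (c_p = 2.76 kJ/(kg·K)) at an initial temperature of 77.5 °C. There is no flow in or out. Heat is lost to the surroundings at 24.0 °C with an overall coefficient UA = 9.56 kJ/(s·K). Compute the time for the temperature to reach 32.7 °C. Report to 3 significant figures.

Unsteady energy balance on the tank contents: M c_p dT/dt = −UA(T − T_amb).
τ = M c_p/UA = 337.78 s; T_ss = T_amb = 24.000 °C.
T(t) = T_ss + (T₀ − T_ss)e^(−t/τ); set T = 32.7:
t = −τ ln[(T − T_ss)/(T₀ − T_ss)] = −337.78 · ln(0.16262) = 613.53 s.

614 s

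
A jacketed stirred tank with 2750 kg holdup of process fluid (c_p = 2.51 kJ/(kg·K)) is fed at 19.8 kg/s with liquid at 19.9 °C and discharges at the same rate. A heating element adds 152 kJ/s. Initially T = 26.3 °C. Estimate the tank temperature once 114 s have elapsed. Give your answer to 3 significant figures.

24.4 °C

Energy balance: M c_p dT/dt = ṁ c_p (T_in − T) + 152.
τ = M/ṁ = 138.89 s; T_ss = T_in + Q̇/(ṁ c_p) = 19.9 + 152/(19.8·2.51) = 22.958 °C.
Solution: T(t) = T_ss + (T₀ − T_ss) e^(−t/τ).
T(114) = 22.958 + (3.3415)·e^(−114/138.89) = 22.958 + (3.3415)·0.44008 = 24.429 °C.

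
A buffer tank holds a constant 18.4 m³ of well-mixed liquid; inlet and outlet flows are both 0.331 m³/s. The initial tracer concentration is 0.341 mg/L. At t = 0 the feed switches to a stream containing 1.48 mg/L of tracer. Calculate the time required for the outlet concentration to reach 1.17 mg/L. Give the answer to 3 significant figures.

72.3 s

Species balance: V dC/dt = Q(C_in − C) ⇒ τ = V/Q = 55.589 s.
C(t) = C_in + (C₀ − C_in) e^(−t/τ). Set C = 1.17 and solve for t:
e^(−t/τ) = (C − C_in)/(C₀ − C_in) = (1.17 − 1.48)/(0.341 − 1.48) = 0.27217
t = −τ ln(…) = 55.589 × 1.3013 = 72.340 s.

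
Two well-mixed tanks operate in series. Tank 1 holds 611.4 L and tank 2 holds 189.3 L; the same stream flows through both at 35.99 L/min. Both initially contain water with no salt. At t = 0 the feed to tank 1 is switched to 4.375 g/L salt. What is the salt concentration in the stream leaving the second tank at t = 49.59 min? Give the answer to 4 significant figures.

4.033 g/L

Each tank obeys Vᵢ dCᵢ/dt = Q(Cᵢ₋₁ − Cᵢ), so τᵢ = Vᵢ/Q.
τ₁ = 611.4/35.99 = 16.9881 min; τ₂ = 189.3/35.99 = 5.25979 min.
Tank 1: C₁ = C_in(1 − e^(−t/τ₁)). Tank 2 (τ₁ ≠ τ₂): C₂ = C_in[1 − (τ₁ e^(−t/τ₁) − τ₂ e^(−t/τ₂))/(τ₁ − τ₂)].
At t = 49.59: e^(−t/τ₁) = 0.0539817, e^(−t/τ₂) = 8.04298e-05.
C₂ = 4.375·[1 − (16.9881·0.0539817 − 5.25979·8.04298e-05)/(11.7283)] = 4.375·0.921845 = 4.03307 g/L.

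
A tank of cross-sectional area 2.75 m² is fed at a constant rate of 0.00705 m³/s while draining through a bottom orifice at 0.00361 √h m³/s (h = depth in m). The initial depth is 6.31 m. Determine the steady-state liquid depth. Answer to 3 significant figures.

A dh/dt = Q_in − 0.00361 √h. Steady state requires inflow = outflow:
Q_in = 0.00361 √h_ss ⇒ √h_ss = 0.00705/0.00361 = 1.9529.
h_ss = 1.9529² = 3.8139 m. (Since h₀ = 6.31 m > h_ss, the level will fall toward this value.)

3.81 m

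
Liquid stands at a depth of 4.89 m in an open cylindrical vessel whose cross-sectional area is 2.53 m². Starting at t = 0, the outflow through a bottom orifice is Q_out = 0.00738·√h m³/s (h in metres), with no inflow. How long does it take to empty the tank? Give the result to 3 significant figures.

A dh/dt = −Q_out = −0.00738 √h.
∫ h^(−1/2) dh = −(0.00738/A) ∫ dt, giving 2√h = 2√h₀ − (0.00738/A) t.
Set h = 0: 2√h₀ = (0.00738/A) t_empty ⇒ t_empty = 2A√h₀/0.00738.
t_empty = 2·2.53·√4.89/0.00738 = 5.0600·2.2113/0.00738 = 1516.2 s.

1520 s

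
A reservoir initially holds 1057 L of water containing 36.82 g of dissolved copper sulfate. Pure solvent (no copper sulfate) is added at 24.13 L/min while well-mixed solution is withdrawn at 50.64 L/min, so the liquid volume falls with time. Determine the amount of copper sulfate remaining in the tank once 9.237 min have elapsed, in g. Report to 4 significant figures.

22.26 g

Let m(t) be the amount of copper sulfate. Volume: V(t) = V₀ + (Q_in − Q_out) t = 1057 − 26.5100 t; V(9.237) = 812.127 L.
Species balance (pure solvent in): dm/dt = −Q_out · m/V(t).
dm/m = −Q_out dt/(V₀ − 26.5100 t); integrating gives ln(m/m₀) = −(Q_out/(Q_in−Q_out)) ln(V/V₀).
m = m₀ (V₀/V)^(Q_out/(Q_in−Q_out)) = 36.82 × (1057/812.127)^(-1.91022) = 22.2565 g.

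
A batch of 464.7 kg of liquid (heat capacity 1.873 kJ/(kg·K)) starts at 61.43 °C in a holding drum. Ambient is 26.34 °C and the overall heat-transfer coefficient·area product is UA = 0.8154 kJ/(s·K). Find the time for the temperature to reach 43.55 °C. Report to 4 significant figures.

M c_p dT/dt = −UA(T − T_amb).
τ = M c_p/UA = 1067.43 s; T_ss = T_amb = 26.3400 °C.
T(t) = T_ss + (T₀ − T_ss)e^(−t/τ); set T = 43.55:
t = −τ ln[(T − T_ss)/(T₀ − T_ss)] = −1067.43 · ln(0.490453) = 760.465 s.

760.5 s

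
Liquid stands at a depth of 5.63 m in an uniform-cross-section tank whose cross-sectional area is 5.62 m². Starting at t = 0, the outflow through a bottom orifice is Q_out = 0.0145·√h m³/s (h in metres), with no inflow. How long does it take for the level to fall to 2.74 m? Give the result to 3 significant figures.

556 s

Mass balance (ρ constant): A dh/dt = −0.0145 √h.
Separate and integrate: 2(√h − √h₀) = −(0.0145/A) t.
t = 2A(√h₀ − √h)/0.0145 = 2·5.62·(√5.63 − √2.74)/0.0145
  = 11.240 × (2.3728 − 1.6553) / 0.0145 = 556.16 s.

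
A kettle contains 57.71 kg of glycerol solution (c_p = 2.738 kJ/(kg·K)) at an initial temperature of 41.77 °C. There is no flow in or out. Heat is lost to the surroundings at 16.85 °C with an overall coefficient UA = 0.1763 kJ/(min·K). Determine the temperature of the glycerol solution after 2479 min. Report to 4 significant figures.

18.42 °C

Lumped-capacitance energy balance: M c_p dT/dt = UA(T_amb − T).
dT/dt = (T_ss − T)/τ with T_ss = T_amb = 16.8500 °C, τ = M c_p/UA = 57.71·2.738/0.1763 = 896.256 min.
This is linear first-order; T(t) = T_ss + (T₀ − T_ss) e^(−t/τ).
T(2479) = 16.8500 + (24.9200)·0.0629163 = 18.4179 °C.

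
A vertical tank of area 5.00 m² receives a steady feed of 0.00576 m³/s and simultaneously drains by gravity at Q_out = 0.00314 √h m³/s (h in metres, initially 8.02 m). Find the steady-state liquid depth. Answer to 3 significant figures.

Level balance: A dh/dt = 0.00576 − 0.00314 √h. Setting dh/dt = 0:
Q_in = 0.00314 √h_ss ⇒ √h_ss = 0.00576/0.00314 = 1.8344.
h_ss = 1.8344² = 3.3650 m. (Since h₀ = 8.02 m > h_ss, the level will fall toward this value.)

3.37 m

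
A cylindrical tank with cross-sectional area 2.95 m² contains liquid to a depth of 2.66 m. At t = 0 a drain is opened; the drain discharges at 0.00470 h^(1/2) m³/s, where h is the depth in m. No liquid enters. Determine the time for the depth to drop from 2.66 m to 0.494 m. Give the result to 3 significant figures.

1170 s

Accumulation of liquid (constant cross-section A): A dh/dt = −0.00470 √h.
Separate and integrate: 2(√h − √h₀) = −(0.00470/A) t.
t = 2A(√h₀ − √h)/0.00470 = 2·2.95·(√2.66 − √0.494)/0.00470
  = 5.9000 × (1.6310 − 0.70285) / 0.00470 = 1165.1 s.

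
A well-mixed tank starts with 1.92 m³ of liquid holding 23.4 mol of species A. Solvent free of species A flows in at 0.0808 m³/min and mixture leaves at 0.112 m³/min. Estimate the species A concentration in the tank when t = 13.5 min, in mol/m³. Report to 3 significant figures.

Total volume: dV/dt = Q_in − Q_out = -0.031200 m³/min, so V(t) = 1.92 − 0.031200 t and V(13.5) = 1.4988 m³.
Species balance (pure solvent in): dm/dt = −Q_out · m/V(t).
dm/m = −Q_out dt/(V₀ − 0.031200 t); integrating gives ln(m/m₀) = −(Q_out/(Q_in−Q_out)) ln(V/V₀).
m = m₀ (V₀/V)^(Q_out/(Q_in−Q_out)) = 23.4 × (1.92/1.4988)^(-3.5897) = 9.6186 mol.
C = m/V = 9.6186/1.4988 = 6.4175 mol/m³.

6.42 mol/m³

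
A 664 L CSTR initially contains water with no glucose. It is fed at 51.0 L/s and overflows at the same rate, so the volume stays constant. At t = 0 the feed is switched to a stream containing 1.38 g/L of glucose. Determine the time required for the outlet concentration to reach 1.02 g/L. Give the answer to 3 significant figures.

17.5 s

Unsteady species balance (constant V, well mixed): V dC/dt = Q(C_in − C), so τ = V/Q = 13.020 s.
C(t) = C_in + (C₀ − C_in) e^(−t/τ). Set C = 1.02 and solve for t:
e^(−t/τ) = (C − C_in)/(C₀ − C_in) = (1.02 − 1.38)/(0 − 1.38) = 0.26087
t = −τ ln(…) = 13.020 × 1.3437 = 17.495 s.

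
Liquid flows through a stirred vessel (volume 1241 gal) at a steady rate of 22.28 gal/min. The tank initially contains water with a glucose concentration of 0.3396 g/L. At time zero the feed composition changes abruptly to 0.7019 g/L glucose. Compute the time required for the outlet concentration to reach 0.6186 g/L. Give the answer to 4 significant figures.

81.88 min

Accumulation = in − out for the solute gives V dC/dt = Q(C_in − C), so τ = V/Q = 55.7002 min.
C(t) = C_in + (C₀ − C_in) e^(−t/τ). Set C = 0.6186 and solve for t:
e^(−t/τ) = (C − C_in)/(C₀ − C_in) = (0.6186 − 0.7019)/(0.3396 − 0.7019) = 0.229920
t = −τ ln(…) = 55.7002 × 1.47002 = 81.8806 min.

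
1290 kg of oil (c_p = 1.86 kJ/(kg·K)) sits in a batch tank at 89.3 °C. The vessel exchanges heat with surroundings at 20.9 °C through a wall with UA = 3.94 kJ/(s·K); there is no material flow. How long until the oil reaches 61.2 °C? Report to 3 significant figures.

322 s

Lumped-capacitance energy balance: M c_p dT/dt = UA(T_amb − T).
τ = M c_p/UA = 608.98 s; T_ss = T_amb = 20.900 °C.
T(t) = T_ss + (T₀ − T_ss)e^(−t/τ); set T = 61.2:
t = −τ ln[(T − T_ss)/(T₀ − T_ss)] = −608.98 · ln(0.58918) = 322.17 s.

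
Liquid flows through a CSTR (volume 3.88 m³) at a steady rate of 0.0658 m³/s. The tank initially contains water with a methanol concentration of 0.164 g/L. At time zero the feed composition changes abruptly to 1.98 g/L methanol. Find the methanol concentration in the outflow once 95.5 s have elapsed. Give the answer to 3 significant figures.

Mass balance on the solute (V constant): V dC/dt = Q(C_in − C).
So dC/dt = (C_in − C)/τ with τ = V/Q = 3.88/0.0658 = 58.967 s.
Integrating: C(t) = C_in + (C₀ − C_in) e^(−t/τ).
C(95.5) = 1.98 + (0.164 − 1.98)·e^(−95.5/58.967) = 1.98 + (-1.8160)·0.19799 = 1.6205 g/L.

1.62 g/L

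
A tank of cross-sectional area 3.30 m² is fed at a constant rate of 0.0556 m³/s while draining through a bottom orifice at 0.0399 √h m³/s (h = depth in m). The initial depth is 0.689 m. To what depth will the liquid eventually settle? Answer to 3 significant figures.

1.94 m

Unsteady balance on liquid volume: A dh/dt = Q_in − 0.0399 √h. At steady state dh/dt = 0:
Q_in = 0.0399 √h_ss ⇒ √h_ss = 0.0556/0.0399 = 1.3935.
h_ss = 1.3935² = 1.9418 m. (Since h₀ = 0.689 m < h_ss, the level will rise toward this value.)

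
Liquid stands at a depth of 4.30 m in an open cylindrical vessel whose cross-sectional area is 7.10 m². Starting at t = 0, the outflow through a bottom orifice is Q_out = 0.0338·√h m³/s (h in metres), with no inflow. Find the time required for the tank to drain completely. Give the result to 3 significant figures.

871 s

With no inflow, A dh/dt = −0.0338 √h.
∫ h^(−1/2) dh = −(0.0338/A) ∫ dt, giving 2√h = 2√h₀ − (0.0338/A) t.
Set h = 0: 2√h₀ = (0.0338/A) t_empty ⇒ t_empty = 2A√h₀/0.0338.
t_empty = 2·7.10·√4.30/0.0338 = 14.200·2.0736/0.0338 = 871.18 s.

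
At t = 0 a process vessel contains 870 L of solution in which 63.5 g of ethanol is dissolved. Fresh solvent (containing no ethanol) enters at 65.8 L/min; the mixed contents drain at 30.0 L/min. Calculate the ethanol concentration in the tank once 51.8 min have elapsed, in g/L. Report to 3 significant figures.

Total volume: dV/dt = Q_in − Q_out = 35.800 L/min, so V(t) = 870 + 35.800 t and V(51.8) = 2724.4 L.
Species balance (pure solvent in): dm/dt = −Q_out · m/V(t).
dm/m = −Q_out dt/(V₀ + 35.800 t); integrating gives ln(m/m₀) = −(Q_out/(Q_in−Q_out)) ln(V/V₀).
m = m₀ (V₀/V)^(Q_out/(Q_in−Q_out)) = 63.5 × (870/2724.4)^(0.83799) = 24.397 g.
C = m/V = 24.397/2724.4 = 0.0089548 g/L.

0.00895 g/L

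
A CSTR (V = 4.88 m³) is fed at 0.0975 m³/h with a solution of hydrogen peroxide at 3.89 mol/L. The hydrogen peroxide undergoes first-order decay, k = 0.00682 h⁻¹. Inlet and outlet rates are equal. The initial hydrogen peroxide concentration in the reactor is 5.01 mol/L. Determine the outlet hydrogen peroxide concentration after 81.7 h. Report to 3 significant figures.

Species balance: V dC/dt = Q C_in − Q C − k V C.
dC/dt = (Q/V) C_in − (Q/V + k) C; effective rate a = Q/V + k = 0.019980 + 0.00682 = 0.026800 h⁻¹.
C_ss = Q C_in/(Q + kV) = 2.9001 mol/L; C(t) = C_ss + (C₀ − C_ss) e^(−a t).
C(81.7) = 2.9001 + (2.1099)·e^(−0.026800·81.7) = 2.9001 + (2.1099)·0.11197 = 3.1363 mol/L.

3.14 mol/L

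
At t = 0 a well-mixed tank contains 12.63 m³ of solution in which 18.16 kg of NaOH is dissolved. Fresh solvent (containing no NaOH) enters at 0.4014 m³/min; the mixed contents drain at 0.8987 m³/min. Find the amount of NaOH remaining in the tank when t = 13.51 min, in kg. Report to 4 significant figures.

Let m(t) be the amount of NaOH. Volume: V(t) = V₀ + (Q_in − Q_out) t = 12.63 − 0.497300 t; V(13.51) = 5.91148 m³.
No NaOH enters, so dm/dt = −Q_out · (m/V).
dm/m = −Q_out dt/(V₀ − 0.497300 t); integrating gives ln(m/m₀) = −(Q_out/(Q_in−Q_out)) ln(V/V₀).
m = m₀ (V₀/V)^(Q_out/(Q_in−Q_out)) = 18.16 × (12.63/5.91148)^(-1.80716) = 4.60556 kg.

4.606 kg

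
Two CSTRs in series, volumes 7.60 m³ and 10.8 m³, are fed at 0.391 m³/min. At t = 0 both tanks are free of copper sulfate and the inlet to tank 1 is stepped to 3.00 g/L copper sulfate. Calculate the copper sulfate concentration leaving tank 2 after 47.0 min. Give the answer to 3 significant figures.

1.79 g/L

Species balance on tank i: dCᵢ/dt = (Cᵢ₋₁ − Cᵢ)/τᵢ with τᵢ = Vᵢ/Q.
τ₁ = 7.60/0.391 = 19.437 min; τ₂ = 10.8/0.391 = 27.621 min.
Solving the cascade with C₁(0)=C₂(0)=0 gives C₂(t) = C_in[1 − (τ₁ e^(−t/τ₁) − τ₂ e^(−t/τ₂))/(τ₁ − τ₂)].
At t = 47.0: e^(−t/τ₁) = 0.089097, e^(−t/τ₂) = 0.18240.
C₂ = 3.00·[1 − (19.437·0.089097 − 27.621·0.18240)/(-8.1841)] = 3.00·0.59602 = 1.7881 g/L.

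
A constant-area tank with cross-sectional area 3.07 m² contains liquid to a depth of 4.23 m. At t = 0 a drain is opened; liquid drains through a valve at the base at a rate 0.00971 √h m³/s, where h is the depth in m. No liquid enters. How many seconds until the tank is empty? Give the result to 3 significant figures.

1300 s

A dh/dt = −Q_out = −0.00971 √h.
Separate and integrate: 2(√h − √h₀) = −(0.00971/A) t.
Tank is empty when √h = 0: t_empty = 2A√h₀/0.00971.
t_empty = 2·3.07·√4.23/0.00971 = 6.1400·2.0567/0.00971 = 1300.5 s.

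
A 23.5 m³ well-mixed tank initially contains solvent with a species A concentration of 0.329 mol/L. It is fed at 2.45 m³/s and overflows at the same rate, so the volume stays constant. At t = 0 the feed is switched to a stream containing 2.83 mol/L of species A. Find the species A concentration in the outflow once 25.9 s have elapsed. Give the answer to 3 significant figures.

2.66 mol/L

Unsteady species balance (constant V, well mixed): V dC/dt = Q(C_in − C).
Time constant τ = V/Q = 23.5/2.45 = 9.5918 s.
Solution: C(t) = C_in + (C₀ − C_in) e^(−t/τ).
C(25.9) = 2.83 + (0.329 − 2.83)·e^(−25.9/9.5918) = 2.83 + (-2.5010)·0.067191 = 2.6620 mol/L.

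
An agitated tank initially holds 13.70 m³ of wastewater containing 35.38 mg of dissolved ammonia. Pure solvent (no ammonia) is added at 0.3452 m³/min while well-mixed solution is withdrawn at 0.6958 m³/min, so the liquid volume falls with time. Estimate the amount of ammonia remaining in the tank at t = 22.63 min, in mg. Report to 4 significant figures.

Total volume: dV/dt = Q_in − Q_out = -0.350600 m³/min, so V(t) = 13.70 − 0.350600 t and V(22.63) = 5.76592 m³.
Species balance (pure solvent in): dm/dt = −Q_out · m/V(t).
Separate: dm/m = −Q_out dt/V(t) ⇒ ln(m/m₀) = −(Q_out/(Q_in−Q_out)) ln(V/V₀).
m = m₀ (V₀/V)^(Q_out/(Q_in−Q_out)) = 35.38 × (13.70/5.76592)^(-1.98460) = 6.35102 mg.

6.351 mg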